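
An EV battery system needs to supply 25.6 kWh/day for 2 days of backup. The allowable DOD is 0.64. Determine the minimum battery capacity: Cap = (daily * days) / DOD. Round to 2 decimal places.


Total energy needed = daily * days = 25.6 * 2 = 51.2 kWh
Account for depth of discharge:
  Cap = total_energy / DOD = 51.2 / 0.64
  Cap = 80.00 kWh

80.00


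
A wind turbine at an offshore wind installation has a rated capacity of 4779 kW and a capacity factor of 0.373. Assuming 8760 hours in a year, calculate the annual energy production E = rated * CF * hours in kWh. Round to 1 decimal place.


Annual energy = rated_kW * capacity_factor * hours_per_year
Given: P_rated = 4779 kW, CF = 0.373, hours = 8760
E = 4779 * 0.373 * 8760
E = 15615286.9 kWh

15615286.9


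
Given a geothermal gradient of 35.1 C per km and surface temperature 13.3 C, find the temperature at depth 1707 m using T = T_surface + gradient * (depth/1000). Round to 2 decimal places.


Convert depth to km: 1707 / 1000 = 1.707 km
Temperature increase = gradient * depth_km = 35.1 * 1.707 = 59.92 C
Temperature at depth = T_surface + delta_T = 13.3 + 59.92
T = 73.22 C

73.22


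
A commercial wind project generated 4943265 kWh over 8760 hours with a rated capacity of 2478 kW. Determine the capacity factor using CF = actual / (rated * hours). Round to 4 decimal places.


Capacity factor = actual output / maximum possible output
Maximum possible = rated * hours = 2478 * 8760 = 21707280 kWh
CF = 4943265 / 21707280
CF = 0.2277

0.2277


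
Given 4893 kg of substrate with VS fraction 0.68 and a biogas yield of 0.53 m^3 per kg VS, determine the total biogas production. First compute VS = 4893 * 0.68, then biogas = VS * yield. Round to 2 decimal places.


Compute volatile solids:
  VS = mass * VS_fraction = 4893 * 0.68 = 3327.24 kg
Calculate biogas volume:
  Biogas = VS * specific_yield = 3327.24 * 0.53
  Biogas = 1763.44 m^3

1763.44


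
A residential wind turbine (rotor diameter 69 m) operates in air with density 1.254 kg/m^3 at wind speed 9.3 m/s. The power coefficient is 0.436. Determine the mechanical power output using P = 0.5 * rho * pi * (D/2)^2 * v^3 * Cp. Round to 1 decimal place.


Step 1 -- Compute swept area:
  A = pi * (D/2)^2 = pi * (69/2)^2 = 3739.28 m^2
Step 2 -- Apply wind power equation:
  P = 0.5 * rho * A * v^3 * Cp
  v^3 = 9.3^3 = 804.357
  P = 0.5 * 1.254 * 3739.28 * 804.357 * 0.436
  P = 822225.5 W

822225.5


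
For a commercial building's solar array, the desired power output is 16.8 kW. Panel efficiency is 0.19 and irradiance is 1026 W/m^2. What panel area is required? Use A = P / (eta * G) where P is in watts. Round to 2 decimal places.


Convert target power to watts: P = 16.8 * 1000 = 16800.0 W
Compute denominator: eta * G = 0.19 * 1026 = 194.94
Required area A = P / (eta * G) = 16800.0 / 194.94
A = 86.18 m^2

86.18


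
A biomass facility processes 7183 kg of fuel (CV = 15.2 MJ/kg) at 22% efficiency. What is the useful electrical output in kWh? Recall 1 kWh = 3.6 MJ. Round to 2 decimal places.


Total energy = mass * CV = 7183 * 15.2 = 109181.6 MJ
Useful energy = total * eta = 109181.6 * 0.22 = 24019.95 MJ
Convert to kWh: 24019.95 / 3.6
Useful energy = 6672.21 kWh

6672.21


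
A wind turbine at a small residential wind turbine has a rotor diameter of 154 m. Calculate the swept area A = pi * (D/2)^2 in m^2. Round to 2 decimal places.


Compute the rotor radius:
  r = D / 2 = 154 / 2 = 77.0 m
Calculate swept area:
  A = pi * r^2 = pi * 77.0^2
  A = 18626.50 m^2

18626.50


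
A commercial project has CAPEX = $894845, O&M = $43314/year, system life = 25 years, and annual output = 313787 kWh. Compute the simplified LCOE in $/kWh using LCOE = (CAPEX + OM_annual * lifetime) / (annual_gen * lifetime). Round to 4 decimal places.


Total cost = CAPEX + OM * lifetime = 894845 + 43314 * 25 = 894845 + 1082850 = 1977695
Total generation = annual * lifetime = 313787 * 25 = 7844675 kWh
LCOE = 1977695 / 7844675
LCOE = 0.2521 $/kWh

0.2521


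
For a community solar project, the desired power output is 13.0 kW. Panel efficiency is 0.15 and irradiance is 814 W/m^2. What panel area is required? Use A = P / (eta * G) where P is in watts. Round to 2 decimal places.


Convert target power to watts: P = 13.0 * 1000 = 13000.0 W
Compute denominator: eta * G = 0.15 * 814 = 122.1
Required area A = P / (eta * G) = 13000.0 / 122.1
A = 106.47 m^2

106.47


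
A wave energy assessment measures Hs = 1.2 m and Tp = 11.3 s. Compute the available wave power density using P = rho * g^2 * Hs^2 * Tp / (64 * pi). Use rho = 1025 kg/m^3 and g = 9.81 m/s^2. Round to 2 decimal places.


Apply wave power formula:
  g^2 = 9.81^2 = 96.2361
  Hs^2 = 1.2^2 = 1.44
  Numerator = rho * g^2 * Hs^2 * Tp = 1025 * 96.2361 * 1.44 * 11.3 = 1605102.66
  Denominator = 64 * pi = 201.0619
  P = 1605102.66 / 201.0619 = 7983.13 W/m

7983.13


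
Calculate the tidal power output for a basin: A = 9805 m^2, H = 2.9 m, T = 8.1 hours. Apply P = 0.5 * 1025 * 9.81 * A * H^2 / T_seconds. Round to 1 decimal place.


Convert period to seconds: T = 8.1 * 3600 = 29160.0 s
H^2 = 2.9^2 = 8.41
P = 0.5 * rho * g * A * H^2 / T
P = 0.5 * 1025 * 9.81 * 9805 * 8.41 / 29160.0
P = 14217.4 W

14217.4


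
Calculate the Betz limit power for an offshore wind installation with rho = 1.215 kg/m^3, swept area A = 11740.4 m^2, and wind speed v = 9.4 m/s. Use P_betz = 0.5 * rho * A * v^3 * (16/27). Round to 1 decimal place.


The Betz coefficient Cp_max = 16/27 = 0.5926
v^3 = 9.4^3 = 830.584
P_betz = 0.5 * rho * A * v^3 * Cp_max
P_betz = 0.5 * 1.215 * 11740.4 * 830.584 * 0.5926
P_betz = 3510499.8 W

3510499.8


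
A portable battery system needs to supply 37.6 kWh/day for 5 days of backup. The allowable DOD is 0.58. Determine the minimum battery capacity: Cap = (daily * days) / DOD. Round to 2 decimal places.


Total energy needed = daily * days = 37.6 * 5 = 188.0 kWh
Account for depth of discharge:
  Cap = total_energy / DOD = 188.0 / 0.58
  Cap = 324.14 kWh

324.14


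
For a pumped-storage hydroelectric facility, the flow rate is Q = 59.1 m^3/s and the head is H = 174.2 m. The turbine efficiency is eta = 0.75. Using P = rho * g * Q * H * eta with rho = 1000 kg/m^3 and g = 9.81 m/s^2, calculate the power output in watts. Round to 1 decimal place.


Apply the hydropower formula P = rho * g * Q * H * eta
rho * g = 1000 * 9.81 = 9810.0
P = 9810.0 * 59.1 * 174.2 * 0.75
P = 75747081.2 W

75747081.2


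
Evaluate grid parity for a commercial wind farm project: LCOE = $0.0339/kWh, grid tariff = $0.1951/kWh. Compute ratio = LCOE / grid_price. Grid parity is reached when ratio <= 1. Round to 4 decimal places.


Compare LCOE to grid price:
  LCOE = $0.0339/kWh, Grid price = $0.1951/kWh
  Ratio = LCOE / grid_price = 0.0339 / 0.1951 = 0.1738
  Grid parity achieved (ratio <= 1)? yes

0.1738


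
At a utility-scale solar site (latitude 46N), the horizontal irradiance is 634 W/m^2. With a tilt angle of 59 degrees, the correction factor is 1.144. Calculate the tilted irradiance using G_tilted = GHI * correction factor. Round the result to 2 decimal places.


Identify the given values:
  GHI = 634 W/m^2, tilt correction factor = 1.144
Apply the formula G_tilted = GHI * factor:
  G_tilted = 634 * 1.144
  G_tilted = 725.30 W/m^2

725.30


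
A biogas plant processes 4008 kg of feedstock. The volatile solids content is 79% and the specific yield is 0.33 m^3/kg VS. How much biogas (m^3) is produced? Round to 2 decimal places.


Compute volatile solids:
  VS = mass * VS_fraction = 4008 * 0.79 = 3166.32 kg
Calculate biogas volume:
  Biogas = VS * specific_yield = 3166.32 * 0.33
  Biogas = 1044.89 m^3

1044.89


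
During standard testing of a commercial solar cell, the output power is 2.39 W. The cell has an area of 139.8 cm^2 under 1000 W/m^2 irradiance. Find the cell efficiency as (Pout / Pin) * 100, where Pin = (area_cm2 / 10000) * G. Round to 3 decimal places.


First compute the input power:
  Pin = area_cm2 / 10000 * G = 139.8 / 10000 * 1000 = 13.98 W
Then compute efficiency:
  Efficiency = (Pout / Pin) * 100 = (2.39 / 13.98) * 100
  Efficiency = 17.096%

17.096


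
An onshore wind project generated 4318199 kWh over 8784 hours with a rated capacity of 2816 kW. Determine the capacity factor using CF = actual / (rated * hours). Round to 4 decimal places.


Capacity factor = actual output / maximum possible output
Maximum possible = rated * hours = 2816 * 8784 = 24735744 kWh
CF = 4318199 / 24735744
CF = 0.1746

0.1746


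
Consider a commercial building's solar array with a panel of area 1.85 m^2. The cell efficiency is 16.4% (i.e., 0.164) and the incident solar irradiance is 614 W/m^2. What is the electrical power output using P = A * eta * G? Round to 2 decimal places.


Use the solar power formula P = A * eta * G.
Given: A = 1.85 m^2, eta = 0.164, G = 614 W/m^2
P = 1.85 * 0.164 * 614
P = 186.29 W

186.29


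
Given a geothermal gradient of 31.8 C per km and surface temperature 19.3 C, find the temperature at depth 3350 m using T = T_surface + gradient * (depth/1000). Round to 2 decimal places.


Convert depth to km: 3350 / 1000 = 3.35 km
Temperature increase = gradient * depth_km = 31.8 * 3.35 = 106.53 C
Temperature at depth = T_surface + delta_T = 19.3 + 106.53
T = 125.83 C

125.83


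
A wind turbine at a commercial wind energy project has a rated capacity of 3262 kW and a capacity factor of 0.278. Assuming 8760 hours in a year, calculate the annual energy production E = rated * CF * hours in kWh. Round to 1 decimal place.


Annual energy = rated_kW * capacity_factor * hours_per_year
Given: P_rated = 3262 kW, CF = 0.278, hours = 8760
E = 3262 * 0.278 * 8760
E = 7943883.4 kWh

7943883.4


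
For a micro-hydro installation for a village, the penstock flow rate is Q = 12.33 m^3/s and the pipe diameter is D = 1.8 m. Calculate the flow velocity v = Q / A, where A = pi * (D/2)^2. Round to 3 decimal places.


Compute pipe cross-sectional area:
  A = pi * (D/2)^2 = pi * (1.8/2)^2 = 2.5447 m^2
Calculate velocity:
  v = Q / A = 12.33 / 2.5447
  v = 4.845 m/s

4.845


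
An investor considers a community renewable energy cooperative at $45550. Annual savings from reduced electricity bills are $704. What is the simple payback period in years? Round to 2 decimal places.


Simple payback period = initial cost / annual savings
Payback = 45550 / 704
Payback = 64.70 years

64.70


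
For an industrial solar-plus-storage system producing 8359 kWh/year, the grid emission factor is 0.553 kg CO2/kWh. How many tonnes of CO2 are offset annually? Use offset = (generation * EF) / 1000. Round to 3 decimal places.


CO2 offset in kg = generation * emission_factor
CO2 offset = 8359 * 0.553 = 4622.53 kg
Convert to tonnes:
  CO2 offset = 4622.53 / 1000 = 4.623 tonnes

4.623


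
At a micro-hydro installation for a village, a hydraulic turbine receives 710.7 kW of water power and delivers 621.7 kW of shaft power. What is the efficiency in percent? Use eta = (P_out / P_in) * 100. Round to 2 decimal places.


Turbine efficiency = (output power / input power) * 100
eta = (621.7 / 710.7) * 100
eta = 87.48%

87.48


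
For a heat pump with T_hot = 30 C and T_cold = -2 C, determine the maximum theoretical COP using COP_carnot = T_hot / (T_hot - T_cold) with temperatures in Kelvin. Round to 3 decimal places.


Convert to Kelvin:
  T_hot = 30 + 273.15 = 303.15 K
  T_cold = -2 + 273.15 = 271.15 K
Apply Carnot COP formula:
  COP = T_hot_K / (T_hot_K - T_cold_K) = 303.15 / 32.0
  COP = 9.473

9.473


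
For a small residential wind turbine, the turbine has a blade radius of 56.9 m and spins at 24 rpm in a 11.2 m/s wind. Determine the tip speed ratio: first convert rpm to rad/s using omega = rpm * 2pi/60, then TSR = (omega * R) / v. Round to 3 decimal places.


Convert rotational speed to rad/s:
  omega = 24 * 2 * pi / 60 = 2.5133 rad/s
Compute tip speed:
  v_tip = omega * R = 2.5133 * 56.9 = 143.005 m/s
Tip speed ratio:
  TSR = v_tip / v_wind = 143.005 / 11.2 = 12.768

12.768


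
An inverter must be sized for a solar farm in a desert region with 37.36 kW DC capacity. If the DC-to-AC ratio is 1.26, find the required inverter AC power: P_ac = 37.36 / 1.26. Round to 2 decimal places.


The inverter AC capacity is determined by the DC/AC ratio.
Given: P_dc = 37.36 kW, DC/AC ratio = 1.26
P_ac = P_dc / ratio = 37.36 / 1.26
P_ac = 29.65 kW

29.65


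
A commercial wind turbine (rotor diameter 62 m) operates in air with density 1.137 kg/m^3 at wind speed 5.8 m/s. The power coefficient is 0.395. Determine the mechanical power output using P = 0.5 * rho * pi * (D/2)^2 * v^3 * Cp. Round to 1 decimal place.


Step 1 -- Compute swept area:
  A = pi * (D/2)^2 = pi * (62/2)^2 = 3019.07 m^2
Step 2 -- Apply wind power equation:
  P = 0.5 * rho * A * v^3 * Cp
  v^3 = 5.8^3 = 195.112
  P = 0.5 * 1.137 * 3019.07 * 195.112 * 0.395
  P = 132277.1 W

132277.1


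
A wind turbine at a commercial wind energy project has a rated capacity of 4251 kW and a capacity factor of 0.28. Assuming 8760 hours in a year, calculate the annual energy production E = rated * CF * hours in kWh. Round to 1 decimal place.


Annual energy = rated_kW * capacity_factor * hours_per_year
Given: P_rated = 4251 kW, CF = 0.28, hours = 8760
E = 4251 * 0.28 * 8760
E = 10426852.8 kWh

10426852.8


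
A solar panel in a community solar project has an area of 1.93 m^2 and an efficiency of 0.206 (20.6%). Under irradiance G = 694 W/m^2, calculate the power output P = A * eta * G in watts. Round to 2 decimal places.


Use the solar power formula P = A * eta * G.
Given: A = 1.93 m^2, eta = 0.206, G = 694 W/m^2
P = 1.93 * 0.206 * 694
P = 275.92 W

275.92


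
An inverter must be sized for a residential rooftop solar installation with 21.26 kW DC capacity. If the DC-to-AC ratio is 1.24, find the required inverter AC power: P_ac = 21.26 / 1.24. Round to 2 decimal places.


The inverter AC capacity is determined by the DC/AC ratio.
Given: P_dc = 21.26 kW, DC/AC ratio = 1.24
P_ac = P_dc / ratio = 21.26 / 1.24
P_ac = 17.15 kW

17.15


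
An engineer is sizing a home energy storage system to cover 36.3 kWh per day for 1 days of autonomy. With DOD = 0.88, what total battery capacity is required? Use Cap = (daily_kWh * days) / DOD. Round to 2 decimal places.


Total energy needed = daily * days = 36.3 * 1 = 36.3 kWh
Account for depth of discharge:
  Cap = total_energy / DOD = 36.3 / 0.88
  Cap = 41.25 kWh

41.25


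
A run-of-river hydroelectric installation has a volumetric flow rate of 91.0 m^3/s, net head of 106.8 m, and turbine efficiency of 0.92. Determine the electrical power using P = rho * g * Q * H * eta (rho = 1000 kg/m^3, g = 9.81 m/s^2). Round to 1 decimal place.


Apply the hydropower formula P = rho * g * Q * H * eta
rho * g = 1000 * 9.81 = 9810.0
P = 9810.0 * 91.0 * 106.8 * 0.92
P = 87714113.8 W

87714113.8


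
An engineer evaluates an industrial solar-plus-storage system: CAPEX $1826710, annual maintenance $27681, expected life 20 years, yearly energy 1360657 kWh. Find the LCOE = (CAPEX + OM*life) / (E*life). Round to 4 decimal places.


Total cost = CAPEX + OM * lifetime = 1826710 + 27681 * 20 = 1826710 + 553620 = 2380330
Total generation = annual * lifetime = 1360657 * 20 = 27213140 kWh
LCOE = 2380330 / 27213140
LCOE = 0.0875 $/kWh

0.0875


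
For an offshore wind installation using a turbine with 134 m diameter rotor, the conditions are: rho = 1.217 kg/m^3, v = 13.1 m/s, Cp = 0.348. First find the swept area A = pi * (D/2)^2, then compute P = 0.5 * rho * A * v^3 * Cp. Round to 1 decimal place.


Step 1 -- Compute swept area:
  A = pi * (D/2)^2 = pi * (134/2)^2 = 14102.61 m^2
Step 2 -- Apply wind power equation:
  P = 0.5 * rho * A * v^3 * Cp
  v^3 = 13.1^3 = 2248.091
  P = 0.5 * 1.217 * 14102.61 * 2248.091 * 0.348
  P = 6713564.9 W

6713564.9


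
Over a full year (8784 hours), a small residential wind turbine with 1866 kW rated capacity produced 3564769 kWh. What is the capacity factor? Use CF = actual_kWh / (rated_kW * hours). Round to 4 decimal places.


Capacity factor = actual output / maximum possible output
Maximum possible = rated * hours = 1866 * 8784 = 16390944 kWh
CF = 3564769 / 16390944
CF = 0.2175

0.2175


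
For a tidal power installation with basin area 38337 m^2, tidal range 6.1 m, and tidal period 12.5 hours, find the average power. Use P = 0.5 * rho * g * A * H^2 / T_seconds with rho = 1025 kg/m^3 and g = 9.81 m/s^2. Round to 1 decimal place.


Convert period to seconds: T = 12.5 * 3600 = 45000.0 s
H^2 = 6.1^2 = 37.21
P = 0.5 * rho * g * A * H^2 / T
P = 0.5 * 1025 * 9.81 * 38337 * 37.21 / 45000.0
P = 159377.9 W

159377.9


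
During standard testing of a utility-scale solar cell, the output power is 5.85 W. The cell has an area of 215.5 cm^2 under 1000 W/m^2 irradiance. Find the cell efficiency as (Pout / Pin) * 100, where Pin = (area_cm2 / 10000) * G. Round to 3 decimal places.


First compute the input power:
  Pin = area_cm2 / 10000 * G = 215.5 / 10000 * 1000 = 21.55 W
Then compute efficiency:
  Efficiency = (Pout / Pin) * 100 = (5.85 / 21.55) * 100
  Efficiency = 27.146%

27.146


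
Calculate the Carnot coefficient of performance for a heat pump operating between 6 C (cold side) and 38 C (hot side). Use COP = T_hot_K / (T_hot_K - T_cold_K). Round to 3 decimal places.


Convert to Kelvin:
  T_hot = 38 + 273.15 = 311.15 K
  T_cold = 6 + 273.15 = 279.15 K
Apply Carnot COP formula:
  COP = T_hot_K / (T_hot_K - T_cold_K) = 311.15 / 32.0
  COP = 9.723

9.723


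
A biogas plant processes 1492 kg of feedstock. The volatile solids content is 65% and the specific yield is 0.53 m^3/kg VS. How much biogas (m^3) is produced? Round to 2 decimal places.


Compute volatile solids:
  VS = mass * VS_fraction = 1492 * 0.65 = 969.8 kg
Calculate biogas volume:
  Biogas = VS * specific_yield = 969.8 * 0.53
  Biogas = 513.99 m^3

513.99


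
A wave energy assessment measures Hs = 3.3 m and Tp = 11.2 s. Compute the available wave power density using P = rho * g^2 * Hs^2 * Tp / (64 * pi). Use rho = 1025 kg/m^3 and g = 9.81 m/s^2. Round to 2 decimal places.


Apply wave power formula:
  g^2 = 9.81^2 = 96.2361
  Hs^2 = 3.3^2 = 10.89
  Numerator = rho * g^2 * Hs^2 * Tp = 1025 * 96.2361 * 10.89 * 11.2 = 12031167.76
  Denominator = 64 * pi = 201.0619
  P = 12031167.76 / 201.0619 = 59838.12 W/m

59838.12


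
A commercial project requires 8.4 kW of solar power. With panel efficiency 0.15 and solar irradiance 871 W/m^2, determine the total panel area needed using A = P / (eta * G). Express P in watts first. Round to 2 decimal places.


Convert target power to watts: P = 8.4 * 1000 = 8400.0 W
Compute denominator: eta * G = 0.15 * 871 = 130.65
Required area A = P / (eta * G) = 8400.0 / 130.65
A = 64.29 m^2

64.29


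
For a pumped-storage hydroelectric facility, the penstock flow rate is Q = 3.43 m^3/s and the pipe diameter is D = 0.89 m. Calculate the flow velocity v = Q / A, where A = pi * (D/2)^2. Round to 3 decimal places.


Compute pipe cross-sectional area:
  A = pi * (D/2)^2 = pi * (0.89/2)^2 = 0.6221 m^2
Calculate velocity:
  v = Q / A = 3.43 / 0.6221
  v = 5.513 m/s

5.513


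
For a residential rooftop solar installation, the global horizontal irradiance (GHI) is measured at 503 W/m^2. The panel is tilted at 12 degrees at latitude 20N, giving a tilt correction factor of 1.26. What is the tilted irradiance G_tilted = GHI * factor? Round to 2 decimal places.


Identify the given values:
  GHI = 503 W/m^2, tilt correction factor = 1.26
Apply the formula G_tilted = GHI * factor:
  G_tilted = 503 * 1.26
  G_tilted = 633.78 W/m^2

633.78


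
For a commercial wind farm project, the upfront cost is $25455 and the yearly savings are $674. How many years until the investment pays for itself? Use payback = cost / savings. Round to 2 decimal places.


Simple payback period = initial cost / annual savings
Payback = 25455 / 674
Payback = 37.77 years

37.77


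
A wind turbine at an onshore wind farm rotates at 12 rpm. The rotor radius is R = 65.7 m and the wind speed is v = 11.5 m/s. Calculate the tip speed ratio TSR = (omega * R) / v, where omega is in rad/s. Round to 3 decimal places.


Convert rotational speed to rad/s:
  omega = 12 * 2 * pi / 60 = 1.2566 rad/s
Compute tip speed:
  v_tip = omega * R = 1.2566 * 65.7 = 82.561 m/s
Tip speed ratio:
  TSR = v_tip / v_wind = 82.561 / 11.5 = 7.179

7.179


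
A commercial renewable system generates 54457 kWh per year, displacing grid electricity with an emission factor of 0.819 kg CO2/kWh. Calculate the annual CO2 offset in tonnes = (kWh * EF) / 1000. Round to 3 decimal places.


CO2 offset in kg = generation * emission_factor
CO2 offset = 54457 * 0.819 = 44600.28 kg
Convert to tonnes:
  CO2 offset = 44600.28 / 1000 = 44.600 tonnes

44.600


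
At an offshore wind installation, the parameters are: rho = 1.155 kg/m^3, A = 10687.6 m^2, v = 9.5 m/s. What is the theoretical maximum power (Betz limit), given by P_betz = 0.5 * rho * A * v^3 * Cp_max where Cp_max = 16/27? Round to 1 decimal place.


The Betz coefficient Cp_max = 16/27 = 0.5926
v^3 = 9.5^3 = 857.375
P_betz = 0.5 * rho * A * v^3 * Cp_max
P_betz = 0.5 * 1.155 * 10687.6 * 857.375 * 0.5926
P_betz = 3135878.4 W

3135878.4


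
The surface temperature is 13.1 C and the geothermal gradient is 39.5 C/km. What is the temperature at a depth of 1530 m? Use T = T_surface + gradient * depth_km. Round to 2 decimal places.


Convert depth to km: 1530 / 1000 = 1.53 km
Temperature increase = gradient * depth_km = 39.5 * 1.53 = 60.44 C
Temperature at depth = T_surface + delta_T = 13.1 + 60.44
T = 73.54 C

73.54


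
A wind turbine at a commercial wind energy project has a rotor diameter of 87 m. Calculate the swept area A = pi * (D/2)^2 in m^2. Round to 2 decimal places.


Compute the rotor radius:
  r = D / 2 = 87 / 2 = 43.5 m
Calculate swept area:
  A = pi * r^2 = pi * 43.5^2
  A = 5944.68 m^2

5944.68


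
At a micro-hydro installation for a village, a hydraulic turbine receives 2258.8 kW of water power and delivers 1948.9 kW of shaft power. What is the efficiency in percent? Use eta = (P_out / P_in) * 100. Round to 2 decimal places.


Turbine efficiency = (output power / input power) * 100
eta = (1948.9 / 2258.8) * 100
eta = 86.28%

86.28


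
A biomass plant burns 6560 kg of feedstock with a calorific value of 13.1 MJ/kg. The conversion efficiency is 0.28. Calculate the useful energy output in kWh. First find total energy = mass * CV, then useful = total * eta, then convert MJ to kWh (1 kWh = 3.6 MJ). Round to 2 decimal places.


Total energy = mass * CV = 6560 * 13.1 = 85936.0 MJ
Useful energy = total * eta = 85936.0 * 0.28 = 24062.08 MJ
Convert to kWh: 24062.08 / 3.6
Useful energy = 6683.91 kWh

6683.91


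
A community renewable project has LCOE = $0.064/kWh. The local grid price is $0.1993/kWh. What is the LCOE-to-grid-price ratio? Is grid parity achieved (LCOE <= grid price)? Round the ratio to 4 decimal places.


Compare LCOE to grid price:
  LCOE = $0.064/kWh, Grid price = $0.1993/kWh
  Ratio = LCOE / grid_price = 0.064 / 0.1993 = 0.3211
  Grid parity achieved (ratio <= 1)? yes

0.3211


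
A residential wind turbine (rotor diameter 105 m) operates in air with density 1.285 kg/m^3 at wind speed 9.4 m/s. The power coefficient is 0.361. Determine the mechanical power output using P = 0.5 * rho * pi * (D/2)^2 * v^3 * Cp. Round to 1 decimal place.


Step 1 -- Compute swept area:
  A = pi * (D/2)^2 = pi * (105/2)^2 = 8659.01 m^2
Step 2 -- Apply wind power equation:
  P = 0.5 * rho * A * v^3 * Cp
  v^3 = 9.4^3 = 830.584
  P = 0.5 * 1.285 * 8659.01 * 830.584 * 0.361
  P = 1668139.5 W

1668139.5


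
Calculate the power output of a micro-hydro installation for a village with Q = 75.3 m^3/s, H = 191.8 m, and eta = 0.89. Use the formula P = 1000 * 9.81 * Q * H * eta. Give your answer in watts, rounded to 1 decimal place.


Apply the hydropower formula P = rho * g * Q * H * eta
rho * g = 1000 * 9.81 = 9810.0
P = 9810.0 * 75.3 * 191.8 * 0.89
P = 126096372.5 W

126096372.5


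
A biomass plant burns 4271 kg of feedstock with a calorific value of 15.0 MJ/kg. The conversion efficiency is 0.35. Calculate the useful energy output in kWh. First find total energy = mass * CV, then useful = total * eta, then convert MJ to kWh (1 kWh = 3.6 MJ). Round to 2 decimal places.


Total energy = mass * CV = 4271 * 15.0 = 64065.0 MJ
Useful energy = total * eta = 64065.0 * 0.35 = 22422.75 MJ
Convert to kWh: 22422.75 / 3.6
Useful energy = 6228.54 kWh

6228.54


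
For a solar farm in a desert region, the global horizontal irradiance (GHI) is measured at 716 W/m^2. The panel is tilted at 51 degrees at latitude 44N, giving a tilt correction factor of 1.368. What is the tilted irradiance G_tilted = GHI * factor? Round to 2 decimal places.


Identify the given values:
  GHI = 716 W/m^2, tilt correction factor = 1.368
Apply the formula G_tilted = GHI * factor:
  G_tilted = 716 * 1.368
  G_tilted = 979.49 W/m^2

979.49


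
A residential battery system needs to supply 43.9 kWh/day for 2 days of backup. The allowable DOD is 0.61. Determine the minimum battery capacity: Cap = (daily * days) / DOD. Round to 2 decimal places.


Total energy needed = daily * days = 43.9 * 2 = 87.8 kWh
Account for depth of discharge:
  Cap = total_energy / DOD = 87.8 / 0.61
  Cap = 143.93 kWh

143.93


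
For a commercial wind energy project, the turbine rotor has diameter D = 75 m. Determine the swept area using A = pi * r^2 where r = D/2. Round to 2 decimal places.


Compute the rotor radius:
  r = D / 2 = 75 / 2 = 37.5 m
Calculate swept area:
  A = pi * r^2 = pi * 37.5^2
  A = 4417.86 m^2

4417.86


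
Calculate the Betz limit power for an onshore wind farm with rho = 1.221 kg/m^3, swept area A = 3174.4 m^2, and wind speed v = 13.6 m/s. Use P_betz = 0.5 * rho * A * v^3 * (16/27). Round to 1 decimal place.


The Betz coefficient Cp_max = 16/27 = 0.5926
v^3 = 13.6^3 = 2515.456
P_betz = 0.5 * rho * A * v^3 * Cp_max
P_betz = 0.5 * 1.221 * 3174.4 * 2515.456 * 0.5926
P_betz = 2888818.5 W

2888818.5


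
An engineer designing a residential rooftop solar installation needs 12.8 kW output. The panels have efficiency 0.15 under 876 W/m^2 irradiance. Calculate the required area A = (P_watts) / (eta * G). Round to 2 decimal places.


Convert target power to watts: P = 12.8 * 1000 = 12800.0 W
Compute denominator: eta * G = 0.15 * 876 = 131.4
Required area A = P / (eta * G) = 12800.0 / 131.4
A = 97.41 m^2

97.41


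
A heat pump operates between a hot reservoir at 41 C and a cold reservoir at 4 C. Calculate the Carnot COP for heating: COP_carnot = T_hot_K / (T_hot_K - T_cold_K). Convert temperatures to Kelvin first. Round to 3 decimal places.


Convert to Kelvin:
  T_hot = 41 + 273.15 = 314.15 K
  T_cold = 4 + 273.15 = 277.15 K
Apply Carnot COP formula:
  COP = T_hot_K / (T_hot_K - T_cold_K) = 314.15 / 37.0
  COP = 8.491

8.491


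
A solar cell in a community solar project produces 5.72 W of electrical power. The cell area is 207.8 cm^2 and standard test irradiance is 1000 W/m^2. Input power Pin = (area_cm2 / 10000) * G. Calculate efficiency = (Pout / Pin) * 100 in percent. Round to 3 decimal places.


First compute the input power:
  Pin = area_cm2 / 10000 * G = 207.8 / 10000 * 1000 = 20.78 W
Then compute efficiency:
  Efficiency = (Pout / Pin) * 100 = (5.72 / 20.78) * 100
  Efficiency = 27.526%

27.526


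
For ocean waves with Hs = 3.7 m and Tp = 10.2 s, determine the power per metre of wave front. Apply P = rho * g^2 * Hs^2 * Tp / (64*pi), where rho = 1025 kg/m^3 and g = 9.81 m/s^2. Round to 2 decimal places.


Apply wave power formula:
  g^2 = 9.81^2 = 96.2361
  Hs^2 = 3.7^2 = 13.69
  Numerator = rho * g^2 * Hs^2 * Tp = 1025 * 96.2361 * 13.69 * 10.2 = 13774171.95
  Denominator = 64 * pi = 201.0619
  P = 13774171.95 / 201.0619 = 68507.11 W/m

68507.11


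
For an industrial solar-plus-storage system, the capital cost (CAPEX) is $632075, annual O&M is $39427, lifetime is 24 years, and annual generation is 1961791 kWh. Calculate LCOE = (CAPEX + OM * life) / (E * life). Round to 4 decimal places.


Total cost = CAPEX + OM * lifetime = 632075 + 39427 * 24 = 632075 + 946248 = 1578323
Total generation = annual * lifetime = 1961791 * 24 = 47082984 kWh
LCOE = 1578323 / 47082984
LCOE = 0.0335 $/kWh

0.0335


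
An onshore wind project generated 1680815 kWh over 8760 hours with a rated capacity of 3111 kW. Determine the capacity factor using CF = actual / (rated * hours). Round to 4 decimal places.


Capacity factor = actual output / maximum possible output
Maximum possible = rated * hours = 3111 * 8760 = 27252360 kWh
CF = 1680815 / 27252360
CF = 0.0617

0.0617


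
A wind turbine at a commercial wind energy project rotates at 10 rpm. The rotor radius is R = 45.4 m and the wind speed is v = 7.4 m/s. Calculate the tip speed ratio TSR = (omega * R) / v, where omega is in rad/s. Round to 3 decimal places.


Convert rotational speed to rad/s:
  omega = 10 * 2 * pi / 60 = 1.0472 rad/s
Compute tip speed:
  v_tip = omega * R = 1.0472 * 45.4 = 47.543 m/s
Tip speed ratio:
  TSR = v_tip / v_wind = 47.543 / 7.4 = 6.425

6.425


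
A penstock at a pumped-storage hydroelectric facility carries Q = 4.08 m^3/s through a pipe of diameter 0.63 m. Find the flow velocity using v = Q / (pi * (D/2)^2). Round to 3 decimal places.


Compute pipe cross-sectional area:
  A = pi * (D/2)^2 = pi * (0.63/2)^2 = 0.3117 m^2
Calculate velocity:
  v = Q / A = 4.08 / 0.3117
  v = 13.088 m/s

13.088


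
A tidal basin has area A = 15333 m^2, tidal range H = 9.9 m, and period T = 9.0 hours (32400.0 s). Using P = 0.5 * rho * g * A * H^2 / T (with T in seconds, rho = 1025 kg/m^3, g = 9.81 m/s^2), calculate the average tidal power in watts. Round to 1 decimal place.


Convert period to seconds: T = 9.0 * 3600 = 32400.0 s
H^2 = 9.9^2 = 98.01
P = 0.5 * rho * g * A * H^2 / T
P = 0.5 * 1025 * 9.81 * 15333 * 98.01 / 32400.0
P = 233192.9 W

233192.9


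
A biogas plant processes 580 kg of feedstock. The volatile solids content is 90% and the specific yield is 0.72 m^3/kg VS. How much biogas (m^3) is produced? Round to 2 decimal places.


Compute volatile solids:
  VS = mass * VS_fraction = 580 * 0.9 = 522.0 kg
Calculate biogas volume:
  Biogas = VS * specific_yield = 522.0 * 0.72
  Biogas = 375.84 m^3

375.84


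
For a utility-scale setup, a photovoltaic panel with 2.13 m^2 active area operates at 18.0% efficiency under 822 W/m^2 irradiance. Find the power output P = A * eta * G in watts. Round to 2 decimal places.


Use the solar power formula P = A * eta * G.
Given: A = 2.13 m^2, eta = 0.18, G = 822 W/m^2
P = 2.13 * 0.18 * 822
P = 315.15 W

315.15


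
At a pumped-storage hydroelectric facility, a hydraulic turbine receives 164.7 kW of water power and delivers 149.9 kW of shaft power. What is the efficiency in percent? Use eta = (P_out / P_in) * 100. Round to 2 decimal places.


Turbine efficiency = (output power / input power) * 100
eta = (149.9 / 164.7) * 100
eta = 91.01%

91.01


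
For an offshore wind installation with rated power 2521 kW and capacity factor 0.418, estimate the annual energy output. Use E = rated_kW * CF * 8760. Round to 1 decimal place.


Annual energy = rated_kW * capacity_factor * hours_per_year
Given: P_rated = 2521 kW, CF = 0.418, hours = 8760
E = 2521 * 0.418 * 8760
E = 9231095.3 kWh

9231095.3


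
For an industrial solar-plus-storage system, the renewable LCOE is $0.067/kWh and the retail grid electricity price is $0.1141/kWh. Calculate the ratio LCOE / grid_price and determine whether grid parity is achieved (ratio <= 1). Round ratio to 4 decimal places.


Compare LCOE to grid price:
  LCOE = $0.067/kWh, Grid price = $0.1141/kWh
  Ratio = LCOE / grid_price = 0.067 / 0.1141 = 0.5872
  Grid parity achieved (ratio <= 1)? yes

0.5872


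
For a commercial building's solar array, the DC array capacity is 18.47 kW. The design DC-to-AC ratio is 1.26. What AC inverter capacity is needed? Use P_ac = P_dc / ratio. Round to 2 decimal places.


The inverter AC capacity is determined by the DC/AC ratio.
Given: P_dc = 18.47 kW, DC/AC ratio = 1.26
P_ac = P_dc / ratio = 18.47 / 1.26
P_ac = 14.66 kW

14.66


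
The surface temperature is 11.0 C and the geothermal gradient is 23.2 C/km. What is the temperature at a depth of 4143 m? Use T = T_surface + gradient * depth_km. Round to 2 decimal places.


Convert depth to km: 4143 / 1000 = 4.143 km
Temperature increase = gradient * depth_km = 23.2 * 4.143 = 96.12 C
Temperature at depth = T_surface + delta_T = 11.0 + 96.12
T = 107.12 C

107.12


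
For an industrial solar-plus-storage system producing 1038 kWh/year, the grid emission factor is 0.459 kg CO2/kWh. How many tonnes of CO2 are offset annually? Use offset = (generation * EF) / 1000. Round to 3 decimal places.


CO2 offset in kg = generation * emission_factor
CO2 offset = 1038 * 0.459 = 476.44 kg
Convert to tonnes:
  CO2 offset = 476.44 / 1000 = 0.476 tonnes

0.476


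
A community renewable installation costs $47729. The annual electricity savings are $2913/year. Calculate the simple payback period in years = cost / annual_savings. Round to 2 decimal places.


Simple payback period = initial cost / annual savings
Payback = 47729 / 2913
Payback = 16.38 years

16.38


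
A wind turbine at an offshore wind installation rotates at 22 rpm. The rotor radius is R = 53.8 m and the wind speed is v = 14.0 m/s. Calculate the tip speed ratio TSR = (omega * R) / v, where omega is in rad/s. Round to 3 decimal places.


Convert rotational speed to rad/s:
  omega = 22 * 2 * pi / 60 = 2.3038 rad/s
Compute tip speed:
  v_tip = omega * R = 2.3038 * 53.8 = 123.946 m/s
Tip speed ratio:
  TSR = v_tip / v_wind = 123.946 / 14.0 = 8.853

8.853


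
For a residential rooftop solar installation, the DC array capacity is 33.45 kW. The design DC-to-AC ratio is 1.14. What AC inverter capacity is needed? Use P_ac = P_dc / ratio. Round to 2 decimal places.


The inverter AC capacity is determined by the DC/AC ratio.
Given: P_dc = 33.45 kW, DC/AC ratio = 1.14
P_ac = P_dc / ratio = 33.45 / 1.14
P_ac = 29.34 kW

29.34


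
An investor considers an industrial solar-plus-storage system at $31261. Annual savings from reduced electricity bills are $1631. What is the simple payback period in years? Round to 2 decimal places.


Simple payback period = initial cost / annual savings
Payback = 31261 / 1631
Payback = 19.17 years

19.17


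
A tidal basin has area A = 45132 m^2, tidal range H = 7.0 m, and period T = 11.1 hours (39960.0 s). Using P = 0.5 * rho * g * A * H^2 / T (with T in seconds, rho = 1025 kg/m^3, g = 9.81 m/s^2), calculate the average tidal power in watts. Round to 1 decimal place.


Convert period to seconds: T = 11.1 * 3600 = 39960.0 s
H^2 = 7.0^2 = 49.0
P = 0.5 * rho * g * A * H^2 / T
P = 0.5 * 1025 * 9.81 * 45132 * 49.0 / 39960.0
P = 278239.0 W

278239.0


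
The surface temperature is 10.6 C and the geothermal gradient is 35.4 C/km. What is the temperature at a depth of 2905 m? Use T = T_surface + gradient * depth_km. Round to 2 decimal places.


Convert depth to km: 2905 / 1000 = 2.905 km
Temperature increase = gradient * depth_km = 35.4 * 2.905 = 102.84 C
Temperature at depth = T_surface + delta_T = 10.6 + 102.84
T = 113.44 C

113.44


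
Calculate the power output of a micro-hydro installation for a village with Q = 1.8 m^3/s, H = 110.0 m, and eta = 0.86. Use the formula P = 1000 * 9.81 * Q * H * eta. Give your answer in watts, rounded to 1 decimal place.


Apply the hydropower formula P = rho * g * Q * H * eta
rho * g = 1000 * 9.81 = 9810.0
P = 9810.0 * 1.8 * 110.0 * 0.86
P = 1670446.8 W

1670446.8


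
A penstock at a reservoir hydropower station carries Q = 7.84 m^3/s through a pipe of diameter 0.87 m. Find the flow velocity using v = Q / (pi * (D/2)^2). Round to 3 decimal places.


Compute pipe cross-sectional area:
  A = pi * (D/2)^2 = pi * (0.87/2)^2 = 0.5945 m^2
Calculate velocity:
  v = Q / A = 7.84 / 0.5945
  v = 13.188 m/s

13.188


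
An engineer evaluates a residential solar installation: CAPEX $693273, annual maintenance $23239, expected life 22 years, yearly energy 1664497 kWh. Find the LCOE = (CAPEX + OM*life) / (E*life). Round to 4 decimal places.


Total cost = CAPEX + OM * lifetime = 693273 + 23239 * 22 = 693273 + 511258 = 1204531
Total generation = annual * lifetime = 1664497 * 22 = 36618934 kWh
LCOE = 1204531 / 36618934
LCOE = 0.0329 $/kWh

0.0329


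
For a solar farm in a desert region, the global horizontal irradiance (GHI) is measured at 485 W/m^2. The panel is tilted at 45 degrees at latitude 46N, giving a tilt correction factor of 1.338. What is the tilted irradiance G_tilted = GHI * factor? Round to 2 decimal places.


Identify the given values:
  GHI = 485 W/m^2, tilt correction factor = 1.338
Apply the formula G_tilted = GHI * factor:
  G_tilted = 485 * 1.338
  G_tilted = 648.93 W/m^2

648.93


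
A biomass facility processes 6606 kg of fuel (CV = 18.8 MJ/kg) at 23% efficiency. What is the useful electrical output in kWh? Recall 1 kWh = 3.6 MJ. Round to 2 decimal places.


Total energy = mass * CV = 6606 * 18.8 = 124192.8 MJ
Useful energy = total * eta = 124192.8 * 0.23 = 28564.34 MJ
Convert to kWh: 28564.34 / 3.6
Useful energy = 7934.54 kWh

7934.54


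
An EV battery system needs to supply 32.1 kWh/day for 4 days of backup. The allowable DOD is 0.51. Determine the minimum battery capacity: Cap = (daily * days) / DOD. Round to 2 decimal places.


Total energy needed = daily * days = 32.1 * 4 = 128.4 kWh
Account for depth of discharge:
  Cap = total_energy / DOD = 128.4 / 0.51
  Cap = 251.76 kWh

251.76


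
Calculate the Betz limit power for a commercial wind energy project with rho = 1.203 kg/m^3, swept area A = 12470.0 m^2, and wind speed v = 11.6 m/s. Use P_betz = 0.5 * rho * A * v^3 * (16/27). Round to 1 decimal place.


The Betz coefficient Cp_max = 16/27 = 0.5926
v^3 = 11.6^3 = 1560.896
P_betz = 0.5 * rho * A * v^3 * Cp_max
P_betz = 0.5 * 1.203 * 12470.0 * 1560.896 * 0.5926
P_betz = 6937967.7 W

6937967.7


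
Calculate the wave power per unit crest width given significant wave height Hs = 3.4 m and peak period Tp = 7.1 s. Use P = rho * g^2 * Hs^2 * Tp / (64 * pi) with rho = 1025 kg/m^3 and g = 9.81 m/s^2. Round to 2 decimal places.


Apply wave power formula:
  g^2 = 9.81^2 = 96.2361
  Hs^2 = 3.4^2 = 11.56
  Numerator = rho * g^2 * Hs^2 * Tp = 1025 * 96.2361 * 11.56 * 7.1 = 8096141.0
  Denominator = 64 * pi = 201.0619
  P = 8096141.0 / 201.0619 = 40266.90 W/m

40266.90


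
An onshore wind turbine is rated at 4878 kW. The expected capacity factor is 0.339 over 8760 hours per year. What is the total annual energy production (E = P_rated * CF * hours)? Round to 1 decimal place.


Annual energy = rated_kW * capacity_factor * hours_per_year
Given: P_rated = 4878 kW, CF = 0.339, hours = 8760
E = 4878 * 0.339 * 8760
E = 14485903.9 kWh

14485903.9


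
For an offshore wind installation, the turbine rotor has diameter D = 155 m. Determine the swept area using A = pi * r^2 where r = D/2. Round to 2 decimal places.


Compute the rotor radius:
  r = D / 2 = 155 / 2 = 77.5 m
Calculate swept area:
  A = pi * r^2 = pi * 77.5^2
  A = 18869.19 m^2

18869.19


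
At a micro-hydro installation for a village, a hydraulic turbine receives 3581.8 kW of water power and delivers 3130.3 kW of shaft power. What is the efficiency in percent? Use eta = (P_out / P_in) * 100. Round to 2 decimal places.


Turbine efficiency = (output power / input power) * 100
eta = (3130.3 / 3581.8) * 100
eta = 87.39%

87.39


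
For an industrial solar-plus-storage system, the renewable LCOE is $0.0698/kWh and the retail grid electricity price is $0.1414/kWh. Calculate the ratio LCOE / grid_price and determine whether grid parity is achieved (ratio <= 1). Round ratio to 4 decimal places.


Compare LCOE to grid price:
  LCOE = $0.0698/kWh, Grid price = $0.1414/kWh
  Ratio = LCOE / grid_price = 0.0698 / 0.1414 = 0.4936
  Grid parity achieved (ratio <= 1)? yes

0.4936
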